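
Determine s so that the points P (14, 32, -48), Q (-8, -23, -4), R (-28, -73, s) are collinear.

Collinearity requires PQ × PR = 0; each component is linear in s.
The x-component gives (-55)s + (1980) = 0, so s = 36.
The remaining components then also vanish.

36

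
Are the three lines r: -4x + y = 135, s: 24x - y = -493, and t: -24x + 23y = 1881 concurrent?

No

The three lines meet at one point iff the augmented coefficient matrix [aᵢ bᵢ cᵢ] has rank < 3, i.e. its determinant vanishes.
Here the determinant is 136.
Nonzero, so no common point exists.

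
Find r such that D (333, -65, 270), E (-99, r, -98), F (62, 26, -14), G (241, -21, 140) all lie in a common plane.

47

Normal to plane DFG: n = (666, -9102, -3552); plane equation n·P = -145632.
Requiring n·E = -145632: (-9102)r + (282162) = -145632.
So r = 47.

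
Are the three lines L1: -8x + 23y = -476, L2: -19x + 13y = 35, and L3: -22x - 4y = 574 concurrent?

The three lines meet at one point iff the augmented coefficient matrix [aᵢ bᵢ cᵢ] has rank < 3, i.e. its determinant vanishes.
Here the determinant is 0.
It vanishes, so the lines are concurrent at (-21, -28).

Yes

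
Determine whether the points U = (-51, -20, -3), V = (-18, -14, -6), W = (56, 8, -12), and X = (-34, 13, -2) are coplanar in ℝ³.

Yes

The four points are coplanar iff the 3×3 determinant with rows UV, UW, UX is zero.
Rows: (33, 6, -3), (107, 28, -9), (17, 33, 1).
Expanding along the first row: (33)(325) − (6)(260) + (-3)(3055) = 0.
Zero determinant ⇒ coplanar.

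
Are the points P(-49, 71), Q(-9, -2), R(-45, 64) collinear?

No

PQ = (40, -73), PR = (4, -7).
If collinear, PR would be a scalar multiple of PQ. But (40)·(-7) ≠ (-73)·(4) (difference 12), so they are not parallel; the points are not collinear.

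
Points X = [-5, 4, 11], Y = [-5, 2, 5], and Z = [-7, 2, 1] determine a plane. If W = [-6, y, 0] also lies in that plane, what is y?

1

Coplanarity requires XY · (XZ × XW) = 0.
XY = (0, -2, -6), XZ = (-2, -2, -10); the triple product is linear in y with coefficient 12 and constant term -12.
Setting it to zero: y = 1.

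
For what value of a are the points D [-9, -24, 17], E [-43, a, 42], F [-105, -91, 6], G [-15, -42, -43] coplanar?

Normal to plane DFG: n = (3822, -5694, 1326); plane equation n·P = 124800.
Requiring n·E = 124800: (-5694)a + (-108654) = 124800.
So a = -41.

-41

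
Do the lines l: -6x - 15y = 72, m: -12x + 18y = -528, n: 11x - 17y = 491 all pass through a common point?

Yes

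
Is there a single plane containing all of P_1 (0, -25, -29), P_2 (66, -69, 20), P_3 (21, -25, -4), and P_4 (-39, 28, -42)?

A normal to the plane through P_1, P_2, P_3 is n = P_1P_2 × P_1P_3 = (-1100, -621, 924).
The plane has equation n·P = -11271. For P_4: n·P_4 = -13296.
-13296 ≠ -11271, so P_4 is off the plane.

No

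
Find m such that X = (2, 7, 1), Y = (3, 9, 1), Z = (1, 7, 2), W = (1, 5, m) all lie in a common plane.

1

The points are coplanar iff XY · (XZ × XW) = 0.
Expanding, this is linear in m: (2)m + (-2) = 0.
So m = 1.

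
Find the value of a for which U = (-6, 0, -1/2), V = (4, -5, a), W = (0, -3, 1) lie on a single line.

Direction UW = (6, -3, 3/2). From the x-coordinate of V, the parameter along the line is τ = (4 − (-6))/6 = 5/3.
Then a = (-1/2) + 5/3·(3/2) = 2.

2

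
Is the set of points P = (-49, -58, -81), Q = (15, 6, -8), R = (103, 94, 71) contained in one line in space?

PQ = (64, 64, 73), PR = (152, 152, 152).
Comparing components 2 and 3: (64)(152) − (73)(152) = -1368 ≠ 0, so PQ and PR are not parallel and the points are not collinear.

No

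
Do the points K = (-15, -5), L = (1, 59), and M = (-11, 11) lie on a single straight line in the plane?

KL = (16, 64), KM = (4, 16).
Checking proportionality: KM = 1/4·KL, so the vectors are parallel and the points are collinear.

Yes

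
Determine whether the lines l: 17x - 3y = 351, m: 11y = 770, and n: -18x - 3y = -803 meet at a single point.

Lines aᵢx + bᵢy = cᵢ with pairwise distinct directions are concurrent exactly when det[aᵢ bᵢ cᵢ] = 0.
Here the determinant is 187.
Nonzero, so no common point exists.

No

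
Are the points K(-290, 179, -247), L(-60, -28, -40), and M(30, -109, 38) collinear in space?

No

KL = (230, -207, 207), KM = (320, -288, 285).
KL × KM = (621, 690, 0).
The cross product is nonzero, so the points do not lie on one line.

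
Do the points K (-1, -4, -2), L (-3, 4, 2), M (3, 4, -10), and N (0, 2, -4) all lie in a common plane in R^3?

A normal to the plane through K, L, M is n = KL × KM = (-96, 0, -48).
The plane has equation n·P = 192. For N: n·N = 192.
Equal, so N lies in the plane and all four are coplanar.

Yes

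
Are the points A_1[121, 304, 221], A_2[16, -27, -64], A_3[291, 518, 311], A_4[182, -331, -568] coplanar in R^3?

A normal to the plane through A_1, A_2, A_3 is n = A_1A_2 × A_1A_3 = (31200, -39000, 33800).
The plane has equation n·P = -611000. For A_4: n·A_4 = -611000.
Equal, so A_4 lies in the plane and all four are coplanar.

Yes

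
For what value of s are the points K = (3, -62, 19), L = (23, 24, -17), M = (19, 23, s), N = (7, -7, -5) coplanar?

-17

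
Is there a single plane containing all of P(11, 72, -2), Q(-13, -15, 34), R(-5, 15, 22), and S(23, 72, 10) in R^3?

No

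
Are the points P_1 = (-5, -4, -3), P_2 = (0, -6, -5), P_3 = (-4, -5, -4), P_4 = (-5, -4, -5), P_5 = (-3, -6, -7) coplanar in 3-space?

No

The plane through P_1, P_2, P_3 has normal n = P_1P_2 × P_1P_3 = (0, 3, -3) and equation n·P = -3.
Checking the remaining points: n·P_4 = 3, n·P_5 = 3.
Since n·P_4 = 3 ≠ -3, P_4 is off the plane and the points are not all coplanar.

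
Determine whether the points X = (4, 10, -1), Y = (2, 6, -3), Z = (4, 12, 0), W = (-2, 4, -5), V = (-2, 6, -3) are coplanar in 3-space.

No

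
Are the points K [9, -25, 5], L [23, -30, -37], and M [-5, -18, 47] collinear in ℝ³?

KL = (14, -5, -42), KM = (-14, 7, 42).
Comparing components 2 and 3: (-5)(42) − (-42)(7) = 84 ≠ 0, so KL and KM are not parallel and the points are not collinear.

No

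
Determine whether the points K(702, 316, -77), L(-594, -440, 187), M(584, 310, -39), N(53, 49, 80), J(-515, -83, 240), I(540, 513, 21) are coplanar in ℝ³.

The plane through K, L, M has normal n = KL × KM = (-27144, 18096, -81432) and equation n·P = -7066488.
Checking the remaining points: n·N = -7066488, n·J = -7066488, n·I = -7084584.
Since n·I = -7084584 ≠ -7066488, I is off the plane and the points are not all coplanar.

No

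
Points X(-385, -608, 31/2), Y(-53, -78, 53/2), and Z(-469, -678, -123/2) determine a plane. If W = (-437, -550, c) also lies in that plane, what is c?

The plane through X, Y, Z has equation −40040x + 24640y + 21280z = 764120.
Substituting W: (21280)c + (3945480) = 764120, so c = -299/2.

-299/2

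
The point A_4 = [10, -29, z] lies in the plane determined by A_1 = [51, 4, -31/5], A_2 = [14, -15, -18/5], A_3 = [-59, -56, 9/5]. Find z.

-12/5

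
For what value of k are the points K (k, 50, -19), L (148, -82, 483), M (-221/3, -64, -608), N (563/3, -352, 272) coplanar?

Coplanarity ⇔ det[KL; KM; KN] = 0.
Expanding, this is linear in k: (298368)k + (-2585856) = 0.
So k = 26/3.

26/3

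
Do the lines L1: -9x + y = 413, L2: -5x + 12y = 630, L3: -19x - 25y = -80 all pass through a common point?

No

Intersecting L1 and L2: solving the 2×2 system gives (x, y) = (-42, 35).
Substitute into L3: (-19)(-42) + (-25)(35) = -77.
But L3 requires -80 ≠ -77, so the three lines have no common point.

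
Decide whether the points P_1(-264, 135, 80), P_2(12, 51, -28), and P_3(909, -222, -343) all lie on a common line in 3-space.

No

P_1P_2 = (276, -84, -108), P_1P_3 = (1173, -357, -423).
Comparing components 2 and 3: (-84)(-423) − (-108)(-357) = -3024 ≠ 0, so P_1P_2 and P_1P_3 are not parallel and the points are not collinear.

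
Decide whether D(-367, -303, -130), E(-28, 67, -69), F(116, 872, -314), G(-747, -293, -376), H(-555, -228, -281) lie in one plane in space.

Yes

The plane through D, E, F has normal n = DE × DF = (-139755, 91839, 219615) and equation n·P = -5087082.
Checking the remaining points: n·G = -5087082, n·H = -5087082.
All equal -5087082, so all 5 points lie in one plane.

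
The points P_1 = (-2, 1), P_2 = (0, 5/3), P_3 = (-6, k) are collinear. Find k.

-1/3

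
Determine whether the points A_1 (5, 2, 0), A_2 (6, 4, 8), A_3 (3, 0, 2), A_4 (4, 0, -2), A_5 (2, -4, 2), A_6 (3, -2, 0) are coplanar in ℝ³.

No

The plane through A_1, A_2, A_3 has normal n = A_1A_2 × A_1A_3 = (20, -18, 2) and equation n·P = 64.
Checking the remaining points: n·A_4 = 76, n·A_5 = 116, n·A_6 = 96.
Since n·A_4 = 76 ≠ 64, A_4 is off the plane and the points are not all coplanar.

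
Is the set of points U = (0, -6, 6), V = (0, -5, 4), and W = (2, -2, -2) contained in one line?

No

UV = (0, 1, -2), UW = (2, 4, -8).
UV × UW = (0, -4, -2).
The cross product is nonzero, so the points do not lie on one line.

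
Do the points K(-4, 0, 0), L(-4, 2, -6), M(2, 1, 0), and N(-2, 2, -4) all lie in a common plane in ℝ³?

No

The four points are coplanar iff the 3×3 determinant with rows KL, KM, KN is zero.
Rows: (0, 2, -6), (6, 1, 0), (2, 2, -4).
Expanding along the first row: (0)(-4) − (2)(-24) + (-6)(10) = -12.
Nonzero ⇒ not coplanar.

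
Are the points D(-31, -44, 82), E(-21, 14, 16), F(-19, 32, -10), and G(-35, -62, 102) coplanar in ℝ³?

A normal to the plane through D, E, F is n = DE × DF = (-320, 128, 64).
The plane has equation n·P = 9536. For G: n·G = 9792.
9792 ≠ 9536, so G is off the plane.

No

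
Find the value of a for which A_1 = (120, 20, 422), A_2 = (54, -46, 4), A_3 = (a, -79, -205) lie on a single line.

21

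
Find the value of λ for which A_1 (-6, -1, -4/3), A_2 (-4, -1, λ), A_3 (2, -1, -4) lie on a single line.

Collinearity requires A_1A_2 × A_1A_3 = 0; each component is linear in λ.
The y-component gives (8)λ + (16) = 0, so λ = -2.
The remaining components then also vanish.

-2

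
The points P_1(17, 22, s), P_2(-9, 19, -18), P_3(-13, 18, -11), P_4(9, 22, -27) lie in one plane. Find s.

-11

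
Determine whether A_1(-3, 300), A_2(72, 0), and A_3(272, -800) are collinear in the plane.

A_1A_2 = (75, -300), A_1A_3 = (275, -1100).
Checking proportionality: A_1A_3 = 11/3·A_1A_2, so the vectors are parallel and the points are collinear.

Yes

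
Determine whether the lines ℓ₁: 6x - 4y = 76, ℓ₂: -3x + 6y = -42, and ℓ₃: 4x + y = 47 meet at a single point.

Yes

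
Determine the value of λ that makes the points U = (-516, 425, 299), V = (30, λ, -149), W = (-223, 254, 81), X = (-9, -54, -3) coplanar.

208

Coplanarity ⇔ det[UV; UW; UX] = 0.
Expanding, this is linear in λ: (-22040)λ + (4584320) = 0.
So λ = 208.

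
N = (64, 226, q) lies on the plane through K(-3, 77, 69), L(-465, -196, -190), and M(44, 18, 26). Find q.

194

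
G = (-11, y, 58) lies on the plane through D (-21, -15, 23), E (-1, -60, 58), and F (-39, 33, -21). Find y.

The plane through D, E, F has equation 300x + 250y + 150z = -6600.
Substituting G: (250)y + (5400) = -6600, so y = -48.

-48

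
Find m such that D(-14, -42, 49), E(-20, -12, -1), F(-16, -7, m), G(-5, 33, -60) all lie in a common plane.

-6

Normal to plane DEG: n = (480, -1104, -720); plane equation n·P = 4368.
Requiring n·F = 4368: (-720)m + (48) = 4368.
So m = -6.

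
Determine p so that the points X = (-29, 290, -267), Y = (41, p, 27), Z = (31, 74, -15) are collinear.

38

Collinearity requires XY × XZ = 0; each component is linear in p.
The x-component gives (252)p + (-9576) = 0, so p = 38.
The remaining components then also vanish.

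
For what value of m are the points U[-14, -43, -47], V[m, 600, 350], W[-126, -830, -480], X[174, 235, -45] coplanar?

Coplanarity ⇔ det[UV; UW; UX] = 0.
Expanding, this is linear in m: (118800)m + (-4158000) = 0.
So m = 35.

35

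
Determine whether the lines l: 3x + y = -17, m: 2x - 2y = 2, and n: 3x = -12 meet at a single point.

Yes

The three lines meet at one point iff the augmented coefficient matrix [aᵢ bᵢ cᵢ] has rank < 3, i.e. its determinant vanishes.
Here the determinant is 0.
It vanishes, so the lines are concurrent at (-4, -5).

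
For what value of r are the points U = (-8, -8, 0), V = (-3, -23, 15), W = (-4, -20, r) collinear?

Direction UV = (5, -15, 15). From the x-coordinate of W, the parameter along the line is τ = (-4 − (-8))/5 = 4/5.
Then r = 0 + 4/5·(15) = 12.

12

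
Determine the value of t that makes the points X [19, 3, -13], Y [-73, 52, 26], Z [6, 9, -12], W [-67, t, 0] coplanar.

44

The points are coplanar iff XY · (XZ × XW) = 0.
Expanding, this is linear in t: (-415)t + (18260) = 0.
So t = 44.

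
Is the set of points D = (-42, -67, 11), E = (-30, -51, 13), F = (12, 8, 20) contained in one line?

DE = (12, 16, 2), DF = (54, 75, 9).
Comparing components 2 and 3: (16)(9) − (2)(75) = -6 ≠ 0, so DE and DF are not parallel and the points are not collinear.

No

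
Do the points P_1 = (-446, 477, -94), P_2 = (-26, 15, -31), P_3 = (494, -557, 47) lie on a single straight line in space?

Yes

P_1P_2 = (420, -462, 63), P_1P_3 = (940, -1034, 141).
P_1P_2 × P_1P_3 = (0, 0, 0).
The cross product vanishes, so the three points are collinear.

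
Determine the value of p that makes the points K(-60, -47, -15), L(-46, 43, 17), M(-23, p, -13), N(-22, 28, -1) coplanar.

-1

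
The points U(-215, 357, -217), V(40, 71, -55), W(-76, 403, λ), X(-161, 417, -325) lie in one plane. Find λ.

-367

Coplanarity ⇔ det[UV; UW; UX] = 0.
Expanding, this is linear in λ: (-30744)λ + (-11283048) = 0.
So λ = -367.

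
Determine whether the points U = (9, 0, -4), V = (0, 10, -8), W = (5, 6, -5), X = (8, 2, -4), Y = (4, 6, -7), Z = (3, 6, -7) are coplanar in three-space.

No

The plane through U, V, W has normal n = UV × UW = (14, 7, -14) and equation n·P = 182.
Checking the remaining points: n·X = 182, n·Y = 196, n·Z = 182.
Since n·Y = 196 ≠ 182, Y is off the plane and the points are not all coplanar.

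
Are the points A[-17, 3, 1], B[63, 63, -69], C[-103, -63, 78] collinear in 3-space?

No

AB = (80, 60, -70), AC = (-86, -66, 77).
Comparing components 3 and 1: (-70)(-86) − (80)(77) = -140 ≠ 0, so AB and AC are not parallel and the points are not collinear.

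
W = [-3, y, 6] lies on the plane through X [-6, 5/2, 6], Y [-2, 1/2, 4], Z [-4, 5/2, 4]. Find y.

-1/2

A normal to the plane is n = XY × XZ = (4, 4, 4).
W lies in the plane iff n · XW = 0.
This gives (4)y + (2) = 0, so y = -1/2.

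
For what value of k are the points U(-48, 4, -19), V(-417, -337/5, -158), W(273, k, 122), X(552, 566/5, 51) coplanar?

Normal to plane UVX: n = (50904/5, -57570, 12726/5); plane equation n·P = -3836586/5.
Requiring n·W = -3836586/5: (-57570)k + (15449364/5) = -3836586/5.
So k = 67.

67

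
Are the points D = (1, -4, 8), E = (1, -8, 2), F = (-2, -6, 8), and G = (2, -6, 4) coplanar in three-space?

The four points are coplanar iff the 3×3 determinant with rows DE, DF, DG is zero.
Rows: (0, -4, -6), (-3, -2, 0), (1, -2, -4).
Expanding along the first row: (0)(8) − (-4)(12) + (-6)(8) = 0.
Zero determinant ⇒ coplanar.

Yes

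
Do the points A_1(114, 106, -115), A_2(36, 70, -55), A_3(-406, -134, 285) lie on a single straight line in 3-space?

Yes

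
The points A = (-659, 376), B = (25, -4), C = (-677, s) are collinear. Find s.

Collinearity: (C − A) must be parallel to (B − A) = (684, -380).
Cross-multiplying the components: (s − 376)·(684) = (-18)·(-380).
Solving gives s = 386.

386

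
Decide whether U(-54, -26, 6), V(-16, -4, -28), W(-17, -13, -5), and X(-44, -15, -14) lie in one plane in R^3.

No

With U as base: UV = (38, 22, -34), UW = (37, 13, -11), UX = (10, 11, -20).
UW × UX = (-139, 630, 277).
UV · (UW × UX) = -840.
Since -840 ≠ 0, the four points are not coplanar.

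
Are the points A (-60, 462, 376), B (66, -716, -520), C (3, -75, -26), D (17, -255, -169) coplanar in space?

Yes

A normal to the plane through A, B, C is n = AB × AC = (-7596, -5796, 6552).
The plane has equation n·P = 241560. For D: n·D = 241560.
Equal, so D lies in the plane and all four are coplanar.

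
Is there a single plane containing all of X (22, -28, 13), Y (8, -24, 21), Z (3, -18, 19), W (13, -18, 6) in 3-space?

The four points are coplanar iff the 3×3 determinant with rows XY, XZ, XW is zero.
Rows: (-14, 4, 8), (-19, 10, 6), (-9, 10, -7).
Expanding along the first row: (-14)(-130) − (4)(187) + (8)(-100) = 272.
Nonzero ⇒ not coplanar.

No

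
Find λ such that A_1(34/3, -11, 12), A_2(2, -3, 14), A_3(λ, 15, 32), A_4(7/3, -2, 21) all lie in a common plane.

The points are coplanar iff A_1A_2 · (A_1A_3 × A_1A_4) = 0.
Expanding, this is linear in λ: (-54)λ + (-864) = 0.
So λ = -16.

-16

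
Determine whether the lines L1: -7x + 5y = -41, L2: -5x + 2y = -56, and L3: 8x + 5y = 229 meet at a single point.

Yes

Intersecting L1 and L2: solving the 2×2 system gives (x, y) = (18, 17).
Substitute into L3: (8)(18) + (5)(17) = 229.
This equals 229, so (18, 17) lies on all three lines and they are concurrent.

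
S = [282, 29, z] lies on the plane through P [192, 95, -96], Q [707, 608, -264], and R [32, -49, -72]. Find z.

A normal to the plane is n = PQ × PR = (-11880, 14520, 7920).
S lies in the plane iff n · PS = 0.
This gives (7920)z + (-1267200) = 0, so z = 160.

160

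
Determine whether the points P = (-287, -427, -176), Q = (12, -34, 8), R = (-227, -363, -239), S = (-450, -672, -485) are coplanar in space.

A normal to the plane through P, Q, R is n = PQ × PR = (-36535, 29877, -4444).
The plane has equation n·X = -1489790. For S: n·S = -1481254.
-1481254 ≠ -1489790, so S is off the plane.

No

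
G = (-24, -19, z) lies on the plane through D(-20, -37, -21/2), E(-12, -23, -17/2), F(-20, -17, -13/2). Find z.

Coplanarity requires DE · (DF × DG) = 0.
DE = (8, 14, 2), DF = (0, 20, 4); the triple product is linear in z with coefficient 160 and constant term 1040.
Setting it to zero: z = -13/2.

-13/2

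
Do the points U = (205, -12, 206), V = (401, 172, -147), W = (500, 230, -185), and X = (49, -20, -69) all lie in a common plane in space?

The four points are coplanar iff the 3×3 determinant with rows UV, UW, UX is zero.
Rows: (196, 184, -353), (295, 242, -391), (-156, -8, -275).
Expanding along the first row: (196)(-69678) − (184)(-142121) + (-353)(35392) = 0.
Zero determinant ⇒ coplanar.

Yes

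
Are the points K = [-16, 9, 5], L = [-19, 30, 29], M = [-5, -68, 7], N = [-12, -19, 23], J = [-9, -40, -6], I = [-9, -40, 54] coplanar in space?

Yes

The plane through K, L, M has normal n = KL × KM = (1890, 270, 0) and equation n·P = -27810.
Checking the remaining points: n·N = -27810, n·J = -27810, n·I = -27810.
All equal -27810, so all 6 points lie in one plane.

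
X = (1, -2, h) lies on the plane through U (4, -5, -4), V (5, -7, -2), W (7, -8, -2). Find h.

-6

Coplanarity requires UV · (UW × UX) = 0.
UV = (1, -2, 2), UW = (3, -3, 2); the triple product is linear in h with coefficient 3 and constant term 18.
Setting it to zero: h = -6.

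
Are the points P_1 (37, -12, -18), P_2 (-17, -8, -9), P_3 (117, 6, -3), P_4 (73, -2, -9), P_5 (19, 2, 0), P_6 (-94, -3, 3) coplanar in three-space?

The plane through P_1, P_2, P_3 has normal n = P_1P_2 × P_1P_3 = (-102, 1530, -1292) and equation n·P = 1122.
Checking the remaining points: n·P_4 = 1122, n·P_5 = 1122, n·P_6 = 1122.
All equal 1122, so all 6 points lie in one plane.

Yes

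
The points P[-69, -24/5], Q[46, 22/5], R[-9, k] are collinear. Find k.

0

Collinearity: (R − P) must be parallel to (Q − P) = (115, 46/5).
Cross-multiplying the components: (k − (-24/5))·(115) = (60)·(46/5).
Solving gives k = 0.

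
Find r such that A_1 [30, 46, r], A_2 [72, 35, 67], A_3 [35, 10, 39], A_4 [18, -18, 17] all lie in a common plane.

Coplanarity ⇔ det[A_1A_2; A_1A_3; A_1A_4] = 0.
Expanding, this is linear in r: (-611)r + (34827) = 0.
So r = 57.

57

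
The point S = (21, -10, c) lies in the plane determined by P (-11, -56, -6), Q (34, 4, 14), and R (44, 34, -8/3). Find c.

4

The plane through P, Q, R has equation −1600x + 950y + 750z = -40100.
Substituting S: (750)c + (-43100) = -40100, so c = 4.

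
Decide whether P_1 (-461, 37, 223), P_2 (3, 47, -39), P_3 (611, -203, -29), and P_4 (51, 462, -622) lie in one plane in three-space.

Yes

A normal to the plane through P_1, P_2, P_3 is n = P_1P_2 × P_1P_3 = (-65400, -163936, -122080).
The plane has equation n·P = -3140072. For P_4: n·P_4 = -3140072.
Equal, so P_4 lies in the plane and all four are coplanar.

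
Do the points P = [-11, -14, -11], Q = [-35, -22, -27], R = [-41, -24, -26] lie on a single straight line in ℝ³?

No

PQ = (-24, -8, -16), PR = (-30, -10, -15).
Comparing components 2 and 3: (-8)(-15) − (-16)(-10) = -40 ≠ 0, so PQ and PR are not parallel and the points are not collinear.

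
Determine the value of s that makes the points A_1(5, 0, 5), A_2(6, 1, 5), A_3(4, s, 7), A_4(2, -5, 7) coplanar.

Coplanarity ⇔ det[A_1A_2; A_1A_3; A_1A_4] = 0.
Expanding, this is linear in s: (2)s + (6) = 0.
So s = -3.

-3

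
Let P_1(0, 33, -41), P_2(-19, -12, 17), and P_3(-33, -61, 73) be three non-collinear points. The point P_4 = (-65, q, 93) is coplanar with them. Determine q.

-44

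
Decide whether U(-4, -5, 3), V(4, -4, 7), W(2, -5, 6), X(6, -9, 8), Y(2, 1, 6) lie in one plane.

Yes

The plane through U, V, W has normal n = UV × UW = (3, 0, -6) and equation n·P = -30.
Checking the remaining points: n·X = -30, n·Y = -30.
All equal -30, so all 5 points lie in one plane.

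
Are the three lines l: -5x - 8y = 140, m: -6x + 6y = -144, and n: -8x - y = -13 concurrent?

No

The three lines meet at one point iff the augmented coefficient matrix [aᵢ bᵢ cᵢ] has rank < 3, i.e. its determinant vanishes.
Here the determinant is 78.
Nonzero, so no common point exists.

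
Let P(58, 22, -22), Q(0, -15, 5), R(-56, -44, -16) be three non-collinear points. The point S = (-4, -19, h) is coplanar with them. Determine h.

17

A normal to the plane is n = PQ × PR = (1560, -2730, -390).
S lies in the plane iff n · PS = 0.
This gives (-390)h + (6630) = 0, so h = 17.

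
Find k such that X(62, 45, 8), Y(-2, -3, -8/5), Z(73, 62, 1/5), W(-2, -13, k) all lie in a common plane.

46/5

Normal to plane XYZ: n = (2688/5, -3024/5, -560); plane equation n·P = 8176/5.
Requiring n·W = 8176/5: (-560)k + (33936/5) = 8176/5.
So k = 46/5.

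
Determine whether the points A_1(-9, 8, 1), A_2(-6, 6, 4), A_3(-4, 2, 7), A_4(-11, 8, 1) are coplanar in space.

A normal to the plane through A_1, A_2, A_3 is n = A_1A_2 × A_1A_3 = (6, -3, -8).
The plane has equation n·P = -86. For A_4: n·A_4 = -98.
-98 ≠ -86, so A_4 is off the plane.

No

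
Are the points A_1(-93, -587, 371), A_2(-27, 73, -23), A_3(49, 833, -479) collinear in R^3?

A_1A_2 = (66, 660, -394), A_1A_3 = (142, 1420, -850).
Comparing components 2 and 3: (660)(-850) − (-394)(1420) = -1520 ≠ 0, so A_1A_2 and A_1A_3 are not parallel and the points are not collinear.

No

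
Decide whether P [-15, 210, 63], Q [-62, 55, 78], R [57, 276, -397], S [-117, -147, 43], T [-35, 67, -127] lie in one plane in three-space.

The plane through P, Q, R has normal n = PQ × PR = (70310, -20540, 8058) and equation n·X = -4860396.
Checking the remaining points: n·S = -4860396, n·T = -4860396.
All equal -4860396, so all 5 points lie in one plane.

Yes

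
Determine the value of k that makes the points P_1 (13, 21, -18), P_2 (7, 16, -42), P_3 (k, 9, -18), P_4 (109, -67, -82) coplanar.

Normal to plane P_1P_2P_4: n = (-1792, -2688, 1008); plane equation n·P = -97888.
Requiring n·P_3 = -97888: (-1792)k + (-42336) = -97888.
So k = 31.

31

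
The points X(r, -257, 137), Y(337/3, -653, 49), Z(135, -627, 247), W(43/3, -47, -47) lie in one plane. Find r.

The points are coplanar iff XY · (XZ × XW) = 0.
Expanding, this is linear in r: (122484)r + (-8369740) = 0.
So r = 205/3.

205/3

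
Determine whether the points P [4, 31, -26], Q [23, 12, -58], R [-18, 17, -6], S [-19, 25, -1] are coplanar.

With P as base: PQ = (19, -19, -32), PR = (-22, -14, 20), PS = (-23, -6, 25).
PR × PS = (-230, 90, -190).
PQ · (PR × PS) = 0.
The scalar triple product vanishes, so the four points are coplanar.

Yes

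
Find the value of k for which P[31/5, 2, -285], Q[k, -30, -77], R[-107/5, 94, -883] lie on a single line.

Collinearity requires PQ × PR = 0; each component is linear in k.
The y-component gives (598)k + (-47242/5) = 0, so k = 79/5.
The remaining components then also vanish.

79/5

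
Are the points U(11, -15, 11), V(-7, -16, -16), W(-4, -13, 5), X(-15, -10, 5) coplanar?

A normal to the plane through U, V, W is n = UV × UW = (60, 297, -51).
The plane has equation n·P = -4356. For X: n·X = -4125.
-4125 ≠ -4356, so X is off the plane.

No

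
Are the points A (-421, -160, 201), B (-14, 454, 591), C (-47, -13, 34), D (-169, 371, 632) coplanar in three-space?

A normal to the plane through A, B, C is n = AB × AC = (-159868, 213829, -169807).
The plane has equation n·P = -1039419. For D: n·D = -969773.
-969773 ≠ -1039419, so D is off the plane.

No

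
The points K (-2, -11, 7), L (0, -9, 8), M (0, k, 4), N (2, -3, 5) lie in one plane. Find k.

-5

The points are coplanar iff KL · (KM × KN) = 0.
Expanding, this is linear in k: (-8)k + (-40) = 0.
So k = -5.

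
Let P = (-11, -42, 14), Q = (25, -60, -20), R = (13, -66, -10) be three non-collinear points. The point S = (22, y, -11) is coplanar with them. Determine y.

-3

A normal to the plane is n = PQ × PR = (-384, 48, -432).
S lies in the plane iff n · PS = 0.
This gives (48)y + (144) = 0, so y = -3.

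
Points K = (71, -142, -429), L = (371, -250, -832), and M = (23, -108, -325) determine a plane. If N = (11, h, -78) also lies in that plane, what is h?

-6

The plane through K, L, M has equation 2470x − 11856y + 5016z = -292942.
Substituting N: (-11856)h + (-364078) = -292942, so h = -6.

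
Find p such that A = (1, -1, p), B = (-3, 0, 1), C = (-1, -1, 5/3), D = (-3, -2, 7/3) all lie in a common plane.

5/3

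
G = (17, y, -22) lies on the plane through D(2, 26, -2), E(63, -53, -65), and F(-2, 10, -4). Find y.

-9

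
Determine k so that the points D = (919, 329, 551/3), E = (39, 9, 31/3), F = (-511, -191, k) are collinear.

Direction DE = (-880, -320, -520/3). From the x-coordinate of F, the parameter along the line is τ = (-511 − 919)/(-880) = 13/8.
Then k = 551/3 + 13/8·(-520/3) = -98.

-98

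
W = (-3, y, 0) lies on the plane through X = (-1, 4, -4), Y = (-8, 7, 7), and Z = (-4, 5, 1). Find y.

A normal to the plane is n = XY × XZ = (4, 2, 2).
W lies in the plane iff n · XW = 0.
This gives (2)y + (-8) = 0, so y = 4.

4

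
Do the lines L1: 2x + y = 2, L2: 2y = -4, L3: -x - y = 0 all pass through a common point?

Yes

The three lines meet at one point iff the augmented coefficient matrix [aᵢ bᵢ cᵢ] has rank < 3, i.e. its determinant vanishes.
Here the determinant is 0.
It vanishes, so the lines are concurrent at (2, -2).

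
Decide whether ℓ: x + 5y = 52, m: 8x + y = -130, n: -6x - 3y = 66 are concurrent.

Yes

Lines aᵢx + bᵢy = cᵢ with pairwise distinct directions are concurrent exactly when det[aᵢ bᵢ cᵢ] = 0.
Here the determinant is 0.
It vanishes, so the lines are concurrent at (-18, 14).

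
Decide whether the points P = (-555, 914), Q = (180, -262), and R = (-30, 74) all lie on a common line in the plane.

Yes

PQ = (735, -1176), PR = (525, -840).
Checking proportionality: PR = 5/7·PQ, so the vectors are parallel and the points are collinear.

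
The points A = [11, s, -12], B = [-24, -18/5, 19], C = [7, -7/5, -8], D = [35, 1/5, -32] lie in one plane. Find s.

The points are coplanar iff AB · (AC × AD) = 0.
Expanding, this is linear in s: (12)s + (36/5) = 0.
So s = -3/5.

-3/5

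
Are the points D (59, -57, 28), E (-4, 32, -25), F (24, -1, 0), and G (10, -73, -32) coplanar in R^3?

Yes

A normal to the plane through D, E, F is n = DE × DF = (476, 91, -413).
The plane has equation n·P = 11333. For G: n·G = 11333.
Equal, so G lies in the plane and all four are coplanar.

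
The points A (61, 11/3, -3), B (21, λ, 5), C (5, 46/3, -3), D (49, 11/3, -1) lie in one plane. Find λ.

2

Normal to plane ACD: n = (70/3, 112, 140); plane equation n·P = 1414.
Requiring n·B = 1414: (112)λ + (1190) = 1414.
So λ = 2.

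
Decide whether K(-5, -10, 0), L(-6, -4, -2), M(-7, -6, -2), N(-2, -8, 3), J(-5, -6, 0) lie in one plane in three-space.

The plane through K, L, M has normal n = KL × KM = (-4, 2, 8) and equation n·P = 0.
Checking the remaining points: n·N = 16, n·J = 8.
Since n·N = 16 ≠ 0, N is off the plane and the points are not all coplanar.

No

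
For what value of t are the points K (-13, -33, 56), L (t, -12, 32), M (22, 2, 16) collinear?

Direction KM = (35, 35, -40). From the y-coordinate of L, the parameter along the line is τ = (-12 − (-33))/35 = 3/5.
Then t = (-13) + 3/5·(35) = 8.

8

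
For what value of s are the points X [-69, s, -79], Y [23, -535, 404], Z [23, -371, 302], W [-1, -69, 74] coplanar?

-6

The points are coplanar iff XY · (XZ × XW) = 0.
Expanding, this is linear in s: (-2448)s + (-14688) = 0.
So s = -6.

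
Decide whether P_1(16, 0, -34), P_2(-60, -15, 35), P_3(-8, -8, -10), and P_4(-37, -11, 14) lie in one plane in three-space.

With P_1 as base: P_1P_2 = (-76, -15, 69), P_1P_3 = (-24, -8, 24), P_1P_4 = (-53, -11, 48).
P_1P_3 × P_1P_4 = (-120, -120, -160).
P_1P_2 · (P_1P_3 × P_1P_4) = -120.
Since -120 ≠ 0, the four points are not coplanar.

No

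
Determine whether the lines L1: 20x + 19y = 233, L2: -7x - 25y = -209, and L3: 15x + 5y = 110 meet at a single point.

No

The three lines meet at one point iff the augmented coefficient matrix [aᵢ bᵢ cᵢ] has rank < 3, i.e. its determinant vanishes.
Here the determinant is 185.
Nonzero, so no common point exists.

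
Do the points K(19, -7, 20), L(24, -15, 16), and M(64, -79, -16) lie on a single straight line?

KL = (5, -8, -4), KM = (45, -72, -36).
KL × KM = (0, 0, 0).
The cross product vanishes, so the three points are collinear.

Yes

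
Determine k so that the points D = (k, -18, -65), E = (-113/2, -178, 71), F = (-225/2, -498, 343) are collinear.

Direction EF = (-56, -320, 272). From the y-coordinate of D, the parameter along the line is τ = (-18 − (-178))/(-320) = -1/2.
Then k = (-113/2) + (-1/2)·(-56) = -57/2.

-57/2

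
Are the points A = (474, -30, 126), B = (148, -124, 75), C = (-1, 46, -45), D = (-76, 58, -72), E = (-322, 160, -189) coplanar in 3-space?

The plane through A, B, C has normal n = AB × AC = (19950, -31521, -69426) and equation n·P = 1654254.
Checking the remaining points: n·D = 1654254, n·E = 1654254.
All equal 1654254, so all 5 points lie in one plane.

Yes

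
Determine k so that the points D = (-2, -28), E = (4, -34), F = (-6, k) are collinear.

-24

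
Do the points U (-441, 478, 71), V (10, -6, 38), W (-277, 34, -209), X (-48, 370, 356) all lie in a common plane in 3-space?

A normal to the plane through U, V, W is n = UV × UW = (120868, 120868, -120868).
The plane has equation n·P = -4109512. For X: n·X = -4109512.
Equal, so X lies in the plane and all four are coplanar.

Yes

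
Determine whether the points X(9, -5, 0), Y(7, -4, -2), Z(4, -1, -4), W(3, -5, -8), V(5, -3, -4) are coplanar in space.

The plane through X, Y, Z has normal n = XY × XZ = (4, 2, -3) and equation n·P = 26.
Checking the remaining points: n·W = 26, n·V = 26.
All equal 26, so all 5 points lie in one plane.

Yes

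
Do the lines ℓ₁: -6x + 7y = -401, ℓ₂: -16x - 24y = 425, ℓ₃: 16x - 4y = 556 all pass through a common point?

Intersecting ℓ₁ and ℓ₂: solving the 2×2 system gives (x, y) = (6649/256, -4483/128).
Substitute into ℓ₃: (16)(6649/256) + (-4)(-4483/128) = 17781/32.
But ℓ₃ requires 556 ≠ 17781/32, so the three lines have no common point.

No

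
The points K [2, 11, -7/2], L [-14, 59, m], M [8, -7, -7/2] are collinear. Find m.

Collinearity requires KL × KM = 0; each component is linear in m.
The x-component gives (18)m + (63) = 0, so m = -7/2.
The remaining components then also vanish.

-7/2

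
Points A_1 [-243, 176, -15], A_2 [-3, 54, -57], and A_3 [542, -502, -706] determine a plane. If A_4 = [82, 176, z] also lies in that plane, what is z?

A normal to the plane is n = A_1A_2 × A_1A_3 = (55826, 132870, -66950).
A_4 lies in the plane iff n · A_1A_4 = 0.
This gives (-66950)z + (17139200) = 0, so z = 256.

256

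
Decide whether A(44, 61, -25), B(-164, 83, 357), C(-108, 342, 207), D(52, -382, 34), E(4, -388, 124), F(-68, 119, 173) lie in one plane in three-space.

The plane through A, B, C has normal n = AB × AC = (-102238, -9808, -55104) and equation n·P = -3719160.
Checking the remaining points: n·D = -3443256, n·E = -3436344, n·F = -3747960.
Since n·D = -3443256 ≠ -3719160, D is off the plane and the points are not all coplanar.

No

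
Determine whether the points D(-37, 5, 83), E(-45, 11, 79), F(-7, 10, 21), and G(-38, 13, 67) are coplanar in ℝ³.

With D as base: DE = (-8, 6, -4), DF = (30, 5, -62), DG = (-1, 8, -16).
DF × DG = (416, 542, 245).
DE · (DF × DG) = -1056.
Since -1056 ≠ 0, the four points are not coplanar.

No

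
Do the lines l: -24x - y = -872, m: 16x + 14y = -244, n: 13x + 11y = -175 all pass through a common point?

No

The three lines meet at one point iff the augmented coefficient matrix [aᵢ bᵢ cᵢ] has rank < 3, i.e. its determinant vanishes.
Here the determinant is -12.
Nonzero, so no common point exists.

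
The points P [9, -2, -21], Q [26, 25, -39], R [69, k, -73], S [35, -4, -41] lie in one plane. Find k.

Coplanarity ⇔ det[PQ; PR; PS] = 0.
Expanding, this is linear in k: (128)k + (-3456) = 0.
So k = 27.

27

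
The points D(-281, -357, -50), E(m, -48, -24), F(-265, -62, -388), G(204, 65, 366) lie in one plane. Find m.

-69

Normal to plane DFG: n = (265356, -170586, -136323); plane equation n·P = -6849684.
Requiring n·E = -6849684: (265356)m + (11459880) = -6849684.
So m = -69.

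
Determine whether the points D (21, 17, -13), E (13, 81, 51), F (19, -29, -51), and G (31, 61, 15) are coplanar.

Yes

A normal to the plane through D, E, F is n = DE × DF = (512, -432, 496).
The plane has equation n·P = -3040. For G: n·G = -3040.
Equal, so G lies in the plane and all four are coplanar.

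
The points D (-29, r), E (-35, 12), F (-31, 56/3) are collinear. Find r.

Collinearity: (D − E) must be parallel to (F − E) = (4, 20/3).
Cross-multiplying the components: (r − 12)·(4) = (6)·(20/3).
Solving gives r = 22.

22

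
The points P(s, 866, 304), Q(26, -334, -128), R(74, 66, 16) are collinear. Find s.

Direction QR = (48, 400, 144). From the y-coordinate of P, the parameter along the line is τ = (866 − (-334))/400 = 3.
Then s = 26 + 3·(48) = 170.

170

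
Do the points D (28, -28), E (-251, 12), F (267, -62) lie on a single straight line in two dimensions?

DE = (-279, 40), DF = (239, -34).
Twice the signed area of △DEF is (-279)(-34) − (40)(239) = -74.
The area is nonzero, so the three points are not collinear.

No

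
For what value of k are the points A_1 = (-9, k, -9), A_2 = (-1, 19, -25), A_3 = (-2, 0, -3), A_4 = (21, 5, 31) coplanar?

-5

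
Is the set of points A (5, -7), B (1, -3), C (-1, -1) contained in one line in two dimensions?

Yes

AB = (-4, 4), AC = (-6, 6).
det[AB; AC] = (-4)(6) − (4)(-6) = 0.
The determinant is zero, so the points are collinear.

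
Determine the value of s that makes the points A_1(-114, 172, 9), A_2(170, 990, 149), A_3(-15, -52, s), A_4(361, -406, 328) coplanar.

80

Coplanarity ⇔ det[A_1A_2; A_1A_3; A_1A_4] = 0.
Expanding, this is linear in s: (552702)s + (-44216160) = 0.
So s = 80.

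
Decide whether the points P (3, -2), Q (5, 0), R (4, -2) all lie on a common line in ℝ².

No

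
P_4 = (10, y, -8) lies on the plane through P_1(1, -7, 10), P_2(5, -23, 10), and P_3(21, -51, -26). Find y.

-25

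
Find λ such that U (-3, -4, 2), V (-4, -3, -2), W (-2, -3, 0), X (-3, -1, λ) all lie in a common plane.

-7

Normal to plane UVW: n = (2, -6, -2); plane equation n·P = 14.
Requiring n·X = 14: (-2)λ + (0) = 14.
So λ = -7.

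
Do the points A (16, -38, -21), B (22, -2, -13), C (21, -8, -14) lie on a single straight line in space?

AB = (6, 36, 8), AC = (5, 30, 7).
AB × AC = (12, -2, 0).
The cross product is nonzero, so the points do not lie on one line.

No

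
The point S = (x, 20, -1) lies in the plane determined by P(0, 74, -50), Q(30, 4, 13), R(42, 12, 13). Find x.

24

A normal to the plane is n = PQ × PR = (-504, 756, 1080).
S lies in the plane iff n · PS = 0.
This gives (-504)x + (12096) = 0, so x = 24.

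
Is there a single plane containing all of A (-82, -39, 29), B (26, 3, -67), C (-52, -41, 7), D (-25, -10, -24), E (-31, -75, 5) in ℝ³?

No

The plane through A, B, C has normal n = AB × AC = (-1116, -504, -1476) and equation n·P = 68364.
Checking the remaining points: n·D = 68364, n·E = 65016.
Since n·E = 65016 ≠ 68364, E is off the plane and the points are not all coplanar.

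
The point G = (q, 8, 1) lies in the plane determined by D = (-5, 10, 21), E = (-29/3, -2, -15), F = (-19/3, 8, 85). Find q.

Coplanarity requires DE · (DF × DG) = 0.
DE = (-14/3, -12, -36), DF = (-4/3, -2, 64); the triple product is linear in q with coefficient -840 and constant term -4760.
Setting it to zero: q = -17/3.

-17/3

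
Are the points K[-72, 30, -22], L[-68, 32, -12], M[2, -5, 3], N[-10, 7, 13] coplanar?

With K as base: KL = (4, 2, 10), KM = (74, -35, 25), KN = (62, -23, 35).
KM × KN = (-650, -1040, 468).
KL · (KM × KN) = 0.
The scalar triple product vanishes, so the four points are coplanar.

Yes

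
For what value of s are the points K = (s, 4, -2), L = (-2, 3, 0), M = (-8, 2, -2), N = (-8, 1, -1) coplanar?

-4

Coplanarity ⇔ det[KL; KM; KN] = 0.
Expanding, this is linear in s: (3)s + (12) = 0.
So s = -4.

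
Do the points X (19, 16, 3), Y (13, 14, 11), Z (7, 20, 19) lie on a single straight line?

No

XY = (-6, -2, 8), XZ = (-12, 4, 16).
XY × XZ = (-64, 0, -48).
The cross product is nonzero, so the points do not lie on one line.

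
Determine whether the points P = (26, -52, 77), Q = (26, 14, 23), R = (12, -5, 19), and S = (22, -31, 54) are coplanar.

With P as base: PQ = (0, 66, -54), PR = (-14, 47, -58), PS = (-4, 21, -23).
PR × PS = (137, -90, -106).
PQ · (PR × PS) = -216.
Since -216 ≠ 0, the four points are not coplanar.

No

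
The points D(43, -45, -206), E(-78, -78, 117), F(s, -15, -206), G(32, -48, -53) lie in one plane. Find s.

Normal to plane DEG: n = (-4080, 14960, 0); plane equation n·P = -848640.
Requiring n·F = -848640: (-4080)s + (-224400) = -848640.
So s = 153.

153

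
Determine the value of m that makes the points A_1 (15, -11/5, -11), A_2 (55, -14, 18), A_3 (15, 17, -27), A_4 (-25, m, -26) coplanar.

Coplanarity ⇔ det[A_1A_2; A_1A_3; A_1A_4] = 0.
Expanding, this is linear in m: (640)m + (4608) = 0.
So m = -36/5.

-36/5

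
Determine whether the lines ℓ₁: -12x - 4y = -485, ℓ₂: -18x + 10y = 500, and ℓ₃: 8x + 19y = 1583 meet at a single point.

The three lines meet at one point iff the augmented coefficient matrix [aᵢ bᵢ cᵢ] has rank < 3, i.e. its determinant vanishes.
Here the determinant is -1266.
Nonzero, so no common point exists.

No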